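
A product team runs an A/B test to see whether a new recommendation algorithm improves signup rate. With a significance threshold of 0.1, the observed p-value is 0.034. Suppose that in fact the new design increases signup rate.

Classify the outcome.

Neither — the decision is correct.

The conventional null hypothesis is that the new design has no effect on signup rate.
Since p = 0.034 < α = 0.1, H₀ is rejected.
H₀ is false (actually the new design increases signup rate).
The decision matches the true state — no error.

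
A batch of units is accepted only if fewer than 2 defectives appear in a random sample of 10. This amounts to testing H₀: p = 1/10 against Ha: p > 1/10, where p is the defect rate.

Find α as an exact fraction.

Under H₀, S ~ Binomial(10, 1/10); the Type I error rate is P(S ≥ 2).
α = 1 − P(S ≤ 1) = 1 − 7360989291/10000000000 = 2639010709/10000000000.

2639010709/10000000000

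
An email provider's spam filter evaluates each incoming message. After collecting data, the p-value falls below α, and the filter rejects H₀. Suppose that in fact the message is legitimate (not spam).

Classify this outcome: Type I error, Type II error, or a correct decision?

The conventional null hypothesis here is that the message is legitimate (not spam).
H₀ was rejected, but H₀ is actually true.
Rejecting a true null hypothesis is a Type I error (false positive).

Type I error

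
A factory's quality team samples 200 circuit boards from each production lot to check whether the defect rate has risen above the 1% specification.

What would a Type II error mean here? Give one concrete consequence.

A Type II error would mean concluding that the lot's defect rate is 1% (within specification) (or at least failing to establish that the lot's defect rate exceeds 1%) when in fact the lot's defect rate exceeds 1%. Consequence: defective units reach the field, triggering recalls or failures.

With the conventional null hypothesis that the lot's defect rate is 1% (within specification):
A Type II error is failing to reject H₀ when H₀ is false.
Here that means accepting the lot and shipping it when actually the lot's defect rate exceeds 1%.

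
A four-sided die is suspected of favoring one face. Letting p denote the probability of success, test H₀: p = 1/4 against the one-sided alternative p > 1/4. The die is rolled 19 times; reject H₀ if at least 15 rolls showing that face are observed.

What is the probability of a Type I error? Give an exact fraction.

The Type I error probability is α = P(S ≥ 15) computed under H₀, where S ~ Binomial(19, 1/4).
P(S ≥ 15) = Σ_{j=15}^{19} C(19,j)·(1/4)^j·(3/4)^{19-j} = 85429/68719476736.

85429/68719476736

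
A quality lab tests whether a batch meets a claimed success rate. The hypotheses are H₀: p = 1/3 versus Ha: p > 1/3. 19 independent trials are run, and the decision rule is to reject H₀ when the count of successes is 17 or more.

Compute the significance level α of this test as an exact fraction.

241/387420489

The Type I error probability is α = P(S ≥ 17) computed under H₀, where S ~ Binomial(19, 1/3).
Adding the binomial terms for j = 17 through 19 with p = 1/3 yields 241/387420489.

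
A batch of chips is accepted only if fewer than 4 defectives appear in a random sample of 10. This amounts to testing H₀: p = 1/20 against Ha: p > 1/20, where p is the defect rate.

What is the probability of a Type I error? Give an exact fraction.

2632954721/2560000000000

Under H₀, X ~ Binomial(10, 1/20); the Type I error rate is P(X ≥ 4).
Via the complement, α = 1 − Σ_{j=0}^{3} C(10,j)(1/20)^j(19/20)^{10-j} = 2632954721/2560000000000.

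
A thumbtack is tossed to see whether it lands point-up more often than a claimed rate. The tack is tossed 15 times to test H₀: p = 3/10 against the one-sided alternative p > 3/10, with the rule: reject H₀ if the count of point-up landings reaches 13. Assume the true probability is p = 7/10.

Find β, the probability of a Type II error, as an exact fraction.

873172285377237/1000000000000000

A Type II error is failing to reject when Ha holds: with p = 7/10, β = P(X ≤ 12).
Equivalently, β = 1 − P(X ≥ 13) = 873172285377237/1000000000000000.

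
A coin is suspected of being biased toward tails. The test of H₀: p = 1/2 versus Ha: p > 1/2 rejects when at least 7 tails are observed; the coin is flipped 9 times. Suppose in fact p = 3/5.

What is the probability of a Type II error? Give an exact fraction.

1500416/1953125

A Type II error is failing to reject when Ha holds: with p = 3/5, β = P(Y ≤ 6).
Equivalently, β = 1 − P(Y ≥ 7) = 1500416/1953125.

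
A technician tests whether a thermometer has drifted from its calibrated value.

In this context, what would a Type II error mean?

With the conventional null hypothesis that the instrument is correctly calibrated:
A Type II error is failing to reject H₀ when H₀ is false.
Here that means leaving the instrument in service when actually the instrument has drifted out of calibration.

A Type II error would mean concluding that the instrument is correctly calibrated (or at least failing to establish that the instrument has drifted out of calibration) when in fact the instrument has drifted out of calibration.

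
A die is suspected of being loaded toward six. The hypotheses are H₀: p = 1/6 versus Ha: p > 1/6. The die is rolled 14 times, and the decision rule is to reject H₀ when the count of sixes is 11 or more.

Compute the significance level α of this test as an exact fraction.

The Type I error probability is α = P(Y ≥ 11) computed under H₀, where Y ~ Binomial(14, 1/6).
Summing C(14,j)(1/6)^j(5/6)^{14−j} for j = 11,…,14 gives 23923/39182082048.

23923/39182082048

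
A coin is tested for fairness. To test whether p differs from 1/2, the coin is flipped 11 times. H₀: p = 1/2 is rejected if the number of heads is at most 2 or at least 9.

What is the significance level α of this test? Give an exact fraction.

The significance level is the null-hypothesis probability of the rejection region {≤2} ∪ {≥9}.
The two tails are symmetric, so α = 2·(1 + 11 + 55)/2^11 = 134/2048 = 67/1024.

67/1024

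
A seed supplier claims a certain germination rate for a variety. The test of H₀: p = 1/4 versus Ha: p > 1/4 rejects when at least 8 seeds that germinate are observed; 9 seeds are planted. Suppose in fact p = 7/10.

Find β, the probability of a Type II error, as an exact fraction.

401998383/500000000

A Type II error is failing to reject when Ha holds: with p = 7/10, β = P(K ≤ 7).
Equivalently, β = 1 − P(K ≥ 8) = 401998383/500000000.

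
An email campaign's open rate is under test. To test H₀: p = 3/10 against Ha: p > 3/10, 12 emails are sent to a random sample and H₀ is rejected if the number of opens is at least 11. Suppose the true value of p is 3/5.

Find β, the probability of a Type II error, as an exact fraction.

239357656/244140625

A Type II error is failing to reject when Ha holds: with p = 3/5, β = P(S ≤ 10).
Summing C(12,j)·(3/5)^j·(2/5)^{12-j} for j = 0..10 gives 239357656/244140625.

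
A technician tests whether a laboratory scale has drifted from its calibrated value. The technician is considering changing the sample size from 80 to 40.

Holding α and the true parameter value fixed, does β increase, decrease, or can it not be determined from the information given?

It increases.

Reducing n widens both sampling distributions, so the test has less ability to distinguish Ha from H₀.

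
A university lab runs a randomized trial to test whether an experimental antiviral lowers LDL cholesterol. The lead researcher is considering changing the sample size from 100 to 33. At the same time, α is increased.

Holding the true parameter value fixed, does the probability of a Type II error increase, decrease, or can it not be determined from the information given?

The first change alone would make β increase; the second alone would make β decrease. Which effect dominates depends on the magnitudes, which are not given.

Cannot be determined from the information given.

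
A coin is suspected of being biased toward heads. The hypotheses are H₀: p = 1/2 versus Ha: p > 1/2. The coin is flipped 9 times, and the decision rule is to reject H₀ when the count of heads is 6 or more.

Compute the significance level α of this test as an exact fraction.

65/256

α = P(reject H₀ | H₀ true) = P(X ≥ 6 | p = 1/2), with X ~ Binomial(9, 1/2).
P(X ≥ 6) = [C(9,6) + C(9,7) + C(9,8) + C(9,9)] / 2^9 = (84 + 36 + 9 + 1) / 512 = 130/512 = 65/256.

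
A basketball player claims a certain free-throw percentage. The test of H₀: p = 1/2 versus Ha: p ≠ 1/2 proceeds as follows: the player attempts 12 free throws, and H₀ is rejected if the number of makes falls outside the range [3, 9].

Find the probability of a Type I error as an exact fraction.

79/2048

The significance level is the null-hypothesis probability of the rejection region {≤2} ∪ {≥10}.
Each tail has probability (1 + 12 + 66)/4096; doubling gives α = 158/4096 = 79/2048.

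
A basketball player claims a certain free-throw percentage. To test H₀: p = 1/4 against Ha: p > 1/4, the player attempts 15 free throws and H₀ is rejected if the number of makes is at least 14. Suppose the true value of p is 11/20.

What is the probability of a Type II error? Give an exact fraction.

16356278262148423407/16384000000000000000

β = P(fail to reject H₀ | Ha true) = P(S ≤ 13 | p = 11/20), S ~ Binomial(15, 11/20).
Adding the binomial probabilities P(S=0)+…+P(S=13) at p = 11/20 gives 16356278262148423407/16384000000000000000.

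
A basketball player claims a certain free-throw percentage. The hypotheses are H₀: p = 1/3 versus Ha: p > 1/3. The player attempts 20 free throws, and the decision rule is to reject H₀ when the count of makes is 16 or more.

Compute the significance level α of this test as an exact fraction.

α = P(reject H₀ | H₀ true) = P(S ≥ 16 | p = 1/3), with S ~ Binomial(20, 1/3).
P(S ≥ 16) = Σ_{j=16}^{20} C(20,j)·(1/3)^j·(2/3)^{20-j} = 29147/1162261467.

29147/1162261467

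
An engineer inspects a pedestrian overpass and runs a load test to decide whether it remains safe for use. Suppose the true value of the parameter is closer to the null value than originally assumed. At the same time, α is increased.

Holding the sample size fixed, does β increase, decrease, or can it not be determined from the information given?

The first change alone would make β increase; the second alone would make β decrease. Which effect dominates depends on the magnitudes, which are not given.

Cannot be determined from the information given.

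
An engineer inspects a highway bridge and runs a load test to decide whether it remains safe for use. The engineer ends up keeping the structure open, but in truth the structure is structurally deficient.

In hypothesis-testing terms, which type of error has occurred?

The null hypothesis here is that the structure meets the required load capacity (safe).
'Keeping the structure open' corresponds to failing to reject H₀.
H₀ was not rejected but H₀ is false — a Type II error (false negative).

Type II error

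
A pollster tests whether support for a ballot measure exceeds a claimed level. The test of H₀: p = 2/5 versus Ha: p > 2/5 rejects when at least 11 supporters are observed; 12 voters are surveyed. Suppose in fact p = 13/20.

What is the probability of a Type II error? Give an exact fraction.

3922160441778411/4096000000000000

β = P(fail to reject H₀ | Ha true) = P(X ≤ 10 | p = 13/20), X ~ Binomial(12, 13/20).
Adding the binomial probabilities P(X=0)+…+P(X=10) at p = 13/20 gives 3922160441778411/4096000000000000.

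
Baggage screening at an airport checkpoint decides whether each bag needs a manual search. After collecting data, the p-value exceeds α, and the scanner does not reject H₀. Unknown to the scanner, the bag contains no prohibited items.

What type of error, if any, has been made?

The conventional null hypothesis here is that the bag contains no prohibited items.
The test retained a true H₀ — the decision matches the true state.

No error — this is a correct decision.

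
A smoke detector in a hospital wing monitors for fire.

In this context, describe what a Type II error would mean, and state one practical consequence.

A Type II error would mean concluding that there is no fire (or at least failing to establish that there is a fire) when in fact there is a fire. Consequence: a real fire goes undetected.

With the conventional null hypothesis that there is no fire:
A Type II error is failing to reject H₀ when H₀ is false.
Here that means remaining silent when actually there is a fire.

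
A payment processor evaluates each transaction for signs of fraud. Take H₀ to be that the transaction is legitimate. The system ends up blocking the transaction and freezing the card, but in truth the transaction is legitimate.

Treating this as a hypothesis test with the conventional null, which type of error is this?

Type I error

'Blocking the transaction and freezing the card' corresponds to rejecting H₀.
H₀ was rejected but H₀ is true — a Type I error (false positive).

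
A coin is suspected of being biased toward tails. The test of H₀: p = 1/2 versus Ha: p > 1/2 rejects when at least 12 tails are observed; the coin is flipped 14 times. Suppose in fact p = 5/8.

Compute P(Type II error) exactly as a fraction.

Under the alternative p = 5/8, Y ~ Binomial(14, 5/8); β is the probability the test does not reject, P(Y < 12).
Equivalently, β = 1 − P(Y ≥ 12) = 2070361146177/2199023255552.

2070361146177/2199023255552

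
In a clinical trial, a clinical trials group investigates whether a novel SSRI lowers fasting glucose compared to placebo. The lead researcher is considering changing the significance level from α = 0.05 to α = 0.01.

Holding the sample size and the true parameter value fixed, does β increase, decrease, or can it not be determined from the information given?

Tightening α shrinks the rejection region. When Ha holds, fewer sample outcomes clear the stricter threshold, so more fall in the acceptance region.

It increases.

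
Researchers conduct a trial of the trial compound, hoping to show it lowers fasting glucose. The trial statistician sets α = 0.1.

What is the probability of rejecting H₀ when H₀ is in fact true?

0.1

The significance level α is, by definition, the probability of a Type I error — P(reject H₀ | H₀ true).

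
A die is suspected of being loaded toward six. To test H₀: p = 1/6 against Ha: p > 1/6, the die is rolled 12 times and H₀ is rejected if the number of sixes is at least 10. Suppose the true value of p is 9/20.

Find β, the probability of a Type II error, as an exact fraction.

812745962073749/819200000000000

A Type II error is failing to reject when Ha holds: with p = 9/20, β = P(K ≤ 9).
Equivalently, β = 1 − P(K ≥ 10) = 812745962073749/819200000000000.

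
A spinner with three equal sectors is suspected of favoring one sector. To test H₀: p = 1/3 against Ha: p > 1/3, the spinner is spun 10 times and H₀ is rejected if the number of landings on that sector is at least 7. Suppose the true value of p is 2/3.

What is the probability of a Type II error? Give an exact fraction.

A Type II error is failing to reject when Ha holds: with p = 2/3, β = P(K ≤ 6).
Adding the binomial probabilities P(K=0)+…+P(K=6) at p = 2/3 gives 8675/19683.

8675/19683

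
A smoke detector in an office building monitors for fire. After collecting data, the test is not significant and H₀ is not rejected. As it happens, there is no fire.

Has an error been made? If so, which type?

The conventional null hypothesis here is that there is no fire.
The test retained a true H₀ — the decision matches the true state.

No error — this is a correct decision.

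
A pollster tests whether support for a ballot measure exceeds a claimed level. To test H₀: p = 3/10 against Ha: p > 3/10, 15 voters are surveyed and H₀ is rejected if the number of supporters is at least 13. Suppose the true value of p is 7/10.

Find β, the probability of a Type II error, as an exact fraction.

873172285377237/1000000000000000

A Type II error is failing to reject when Ha holds: with p = 7/10, β = P(K ≤ 12).
Summing C(15,j)·(7/10)^j·(3/10)^{15-j} for j = 0..12 gives 873172285377237/1000000000000000.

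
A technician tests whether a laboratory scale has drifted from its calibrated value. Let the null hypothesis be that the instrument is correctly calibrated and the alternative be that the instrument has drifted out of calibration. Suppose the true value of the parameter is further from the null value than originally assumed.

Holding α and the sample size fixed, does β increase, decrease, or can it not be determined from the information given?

The further the true parameter sits from the null value, the more of the Ha sampling distribution falls in the rejection region.

It decreases.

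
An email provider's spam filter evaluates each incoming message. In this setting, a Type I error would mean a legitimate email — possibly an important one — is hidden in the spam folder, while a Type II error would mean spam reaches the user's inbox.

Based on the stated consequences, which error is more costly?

Type I error

The Type I consequence (a legitimate email — possibly an important one — is hidden in the spam folder) is more severe than the Type II consequence (spam reaches the user's inbox).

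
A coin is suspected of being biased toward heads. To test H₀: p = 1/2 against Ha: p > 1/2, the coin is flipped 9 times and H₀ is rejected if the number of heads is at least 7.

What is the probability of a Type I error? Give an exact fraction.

The Type I error probability is α = P(X ≥ 7) computed under H₀, where X ~ Binomial(9, 1/2).
P(X ≥ 7) = [C(9,7) + C(9,8) + C(9,9)] / 2^9 = (36 + 9 + 1) / 512 = 46/512 = 23/256.

23/256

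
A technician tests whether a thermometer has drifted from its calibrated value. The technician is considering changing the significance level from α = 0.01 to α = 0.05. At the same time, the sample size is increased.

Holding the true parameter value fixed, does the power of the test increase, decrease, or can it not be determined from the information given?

With a larger α the critical value moves toward the center, so more of the Ha sampling distribution lies in the rejection region. Increasing n separates the H₀ and Ha sampling distributions, so under Ha fewer outcomes land in the acceptance region. Both changes push β in the same direction.
Since power = 1 − β and β decreases, power increases.

It increases.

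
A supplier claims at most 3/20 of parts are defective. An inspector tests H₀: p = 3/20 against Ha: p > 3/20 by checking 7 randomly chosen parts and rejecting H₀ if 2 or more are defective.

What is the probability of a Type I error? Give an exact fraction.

α = P(reject H₀ | H₀ true) = P(X ≥ 2 | p = 3/20), X ~ Binomial(7, 3/20).
Computing the lower-tail complement: 1 − 458613811/640000000 = 181386189/640000000.

181386189/640000000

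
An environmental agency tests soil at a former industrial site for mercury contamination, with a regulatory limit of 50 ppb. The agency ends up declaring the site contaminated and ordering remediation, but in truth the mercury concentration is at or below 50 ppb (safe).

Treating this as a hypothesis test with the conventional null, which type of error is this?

Type I error

The null hypothesis here is that the mercury concentration is at or below 50 ppb (safe).
'Declaring the site contaminated and ordering remediation' corresponds to rejecting H₀.
H₀ was rejected but H₀ is true — a Type I error (false positive).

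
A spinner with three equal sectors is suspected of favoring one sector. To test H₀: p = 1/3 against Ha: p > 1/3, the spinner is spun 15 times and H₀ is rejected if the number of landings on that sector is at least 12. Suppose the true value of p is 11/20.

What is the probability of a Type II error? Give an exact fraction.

7844484964274060391/8192000000000000000

β = P(fail to reject H₀ | Ha true) = P(K ≤ 11 | p = 11/20), K ~ Binomial(15, 11/20).
Equivalently, β = 1 − P(K ≥ 12) = 7844484964274060391/8192000000000000000.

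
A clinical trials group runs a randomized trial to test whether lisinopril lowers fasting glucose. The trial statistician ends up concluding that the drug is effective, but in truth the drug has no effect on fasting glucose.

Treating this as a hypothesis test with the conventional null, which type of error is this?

Type I error

The null hypothesis here is that the drug has no effect on fasting glucose.
'Concluding that the drug is effective' corresponds to rejecting H₀.
H₀ was rejected but H₀ is true — a Type I error (false positive).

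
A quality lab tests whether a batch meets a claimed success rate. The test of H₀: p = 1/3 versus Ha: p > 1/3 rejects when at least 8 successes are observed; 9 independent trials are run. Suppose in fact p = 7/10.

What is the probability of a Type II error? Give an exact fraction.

401998383/500000000

A Type II error is failing to reject when Ha holds: with p = 7/10, β = P(X ≤ 7).
Summing C(9,j)·(7/10)^j·(3/10)^{9-j} for j = 0..7 gives 401998383/500000000.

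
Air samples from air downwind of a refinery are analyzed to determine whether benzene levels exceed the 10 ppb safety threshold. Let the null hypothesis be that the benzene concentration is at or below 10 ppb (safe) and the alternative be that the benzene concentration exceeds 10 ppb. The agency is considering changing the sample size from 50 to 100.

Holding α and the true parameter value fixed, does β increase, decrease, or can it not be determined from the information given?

Increasing n separates the H₀ and Ha sampling distributions, so under Ha fewer outcomes land in the acceptance region.

It decreases.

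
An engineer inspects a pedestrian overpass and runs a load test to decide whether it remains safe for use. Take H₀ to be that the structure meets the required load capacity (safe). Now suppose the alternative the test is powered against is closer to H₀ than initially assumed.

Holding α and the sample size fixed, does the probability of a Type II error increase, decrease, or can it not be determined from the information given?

When the true parameter is near the null value, the test has a harder time distinguishing Ha from H₀.

It increases.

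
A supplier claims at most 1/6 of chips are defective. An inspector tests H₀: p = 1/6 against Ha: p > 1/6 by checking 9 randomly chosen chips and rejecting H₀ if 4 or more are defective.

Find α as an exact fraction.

The significance level is the probability, assuming p = 1/6, of seeing 4 or more defectives in 9 draws.
α = 1 − P(S ≤ 3) = 1 − 4796875/5038848 = 241973/5038848.

241973/5038848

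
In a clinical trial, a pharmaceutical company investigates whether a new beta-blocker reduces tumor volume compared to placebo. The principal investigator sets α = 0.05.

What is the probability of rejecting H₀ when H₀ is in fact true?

0.05

The significance level α is, by definition, the probability of a Type I error — P(reject H₀ | H₀ true).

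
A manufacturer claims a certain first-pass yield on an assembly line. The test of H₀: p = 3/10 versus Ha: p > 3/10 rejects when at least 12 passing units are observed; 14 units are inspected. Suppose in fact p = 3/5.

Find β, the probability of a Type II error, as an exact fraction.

5860647088/6103515625

β = P(fail to reject H₀ | Ha true) = P(X ≤ 11 | p = 3/5), X ~ Binomial(14, 3/5).
Adding the binomial probabilities P(X=0)+…+P(X=11) at p = 3/5 gives 5860647088/6103515625.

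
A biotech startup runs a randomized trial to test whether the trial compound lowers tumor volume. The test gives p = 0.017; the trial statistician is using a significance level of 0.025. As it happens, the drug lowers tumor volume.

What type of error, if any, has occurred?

The conventional null hypothesis is that the drug has no effect on tumor volume.
Since p = 0.017 < α = 0.025, H₀ is rejected.
H₀ is false (actually the drug lowers tumor volume).
The decision matches the true state — no error.

No error — this is a correct decision.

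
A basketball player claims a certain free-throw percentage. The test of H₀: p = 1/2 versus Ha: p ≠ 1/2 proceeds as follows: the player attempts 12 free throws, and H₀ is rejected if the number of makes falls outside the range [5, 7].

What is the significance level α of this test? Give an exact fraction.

α = P(K ≤ 4 or K ≥ 8 | p = 1/2), K ~ Binomial(12, 1/2).
Each tail has probability (1 + 12 + 66 + 220 + 495)/4096; doubling gives α = 1588/4096 = 397/1024.

397/1024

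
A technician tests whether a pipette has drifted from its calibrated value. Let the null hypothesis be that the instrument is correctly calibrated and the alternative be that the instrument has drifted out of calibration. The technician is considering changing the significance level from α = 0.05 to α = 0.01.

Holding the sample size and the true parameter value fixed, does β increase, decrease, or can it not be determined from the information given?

It increases.

A smaller α moves the rejection region further into the tail. With the alternative true, more outcomes now fall outside the rejection region, so failing to reject becomes more likely.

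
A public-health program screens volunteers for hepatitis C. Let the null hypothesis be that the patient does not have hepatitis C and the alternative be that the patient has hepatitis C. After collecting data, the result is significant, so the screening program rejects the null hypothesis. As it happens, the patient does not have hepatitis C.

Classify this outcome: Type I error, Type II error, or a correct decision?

H₀ was rejected, but H₀ is actually true.
Rejecting a true null hypothesis is a Type I error (false positive).

Type I error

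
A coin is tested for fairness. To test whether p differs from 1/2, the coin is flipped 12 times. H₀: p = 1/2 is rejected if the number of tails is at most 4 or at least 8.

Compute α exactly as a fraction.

397/1024

The significance level is the null-hypothesis probability of the rejection region {≤4} ∪ {≥8}.
By symmetry, α = 2·P(S ≤ 4) = 2·(1 + 12 + 66 + 220 + 495)/4096 = 1588/4096 = 397/1024.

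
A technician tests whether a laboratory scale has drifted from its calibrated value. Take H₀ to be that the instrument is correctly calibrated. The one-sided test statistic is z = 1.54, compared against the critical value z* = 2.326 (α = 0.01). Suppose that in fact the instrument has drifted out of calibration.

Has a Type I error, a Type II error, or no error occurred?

Since z = 1.54 ≤ z* = 2.326, H₀ is not rejected.
H₀ is false (actually the instrument has drifted out of calibration).
Failing to reject a false H₀ is a Type II error.

Type II error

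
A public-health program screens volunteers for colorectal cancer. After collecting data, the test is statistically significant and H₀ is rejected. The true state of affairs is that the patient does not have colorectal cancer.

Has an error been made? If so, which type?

The conventional null hypothesis here is that the patient does not have colorectal cancer.
H₀ was rejected, but H₀ is actually true.
Rejecting a true null hypothesis is a Type I error (false positive).

Type I error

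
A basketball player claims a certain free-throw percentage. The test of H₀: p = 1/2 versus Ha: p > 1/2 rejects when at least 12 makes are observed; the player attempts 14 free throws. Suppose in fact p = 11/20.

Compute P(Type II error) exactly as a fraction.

β = P(fail to reject H₀ | Ha true) = P(Y ≤ 11 | p = 11/20), Y ~ Binomial(14, 11/20).
Summing C(14,j)·(11/20)^j·(9/20)^{14-j} for j = 0..11 gives 805268516435735481/819200000000000000.

805268516435735481/819200000000000000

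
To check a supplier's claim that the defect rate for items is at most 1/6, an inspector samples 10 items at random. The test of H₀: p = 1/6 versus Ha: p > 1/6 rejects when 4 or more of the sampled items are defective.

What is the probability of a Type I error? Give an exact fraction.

29279/419904

α = P(reject H₀ | H₀ true) = P(S ≥ 4 | p = 1/6), S ~ Binomial(10, 1/6).
Via the complement, α = 1 − Σ_{j=0}^{3} C(10,j)(1/6)^j(5/6)^{10-j} = 29279/419904.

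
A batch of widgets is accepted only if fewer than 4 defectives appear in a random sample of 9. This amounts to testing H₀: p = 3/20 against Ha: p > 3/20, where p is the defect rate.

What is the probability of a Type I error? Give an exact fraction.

4343234013/128000000000

α = P(reject H₀ | H₀ true) = P(K ≥ 4 | p = 3/20), K ~ Binomial(9, 3/20).
Computing the lower-tail complement: 1 − 123656765987/128000000000 = 4343234013/128000000000.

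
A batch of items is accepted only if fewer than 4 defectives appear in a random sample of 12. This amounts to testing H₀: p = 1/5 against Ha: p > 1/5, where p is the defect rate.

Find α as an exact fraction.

10030813/48828125

α = P(reject H₀ | H₀ true) = P(X ≥ 4 | p = 1/5), X ~ Binomial(12, 1/5).
α = 1 − P(X ≤ 3) = 1 − 38797312/48828125 = 10030813/48828125.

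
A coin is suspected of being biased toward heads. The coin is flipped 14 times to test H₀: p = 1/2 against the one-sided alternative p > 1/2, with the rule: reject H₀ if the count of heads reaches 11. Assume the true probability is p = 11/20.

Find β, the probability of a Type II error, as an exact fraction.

β = P(fail to reject H₀ | Ha true) = P(X ≤ 10 | p = 11/20), X ~ Binomial(14, 11/20).
Summing C(14,j)·(11/20)^j·(9/20)^{14-j} for j = 0..10 gives 767413934602409223/819200000000000000.

767413934602409223/819200000000000000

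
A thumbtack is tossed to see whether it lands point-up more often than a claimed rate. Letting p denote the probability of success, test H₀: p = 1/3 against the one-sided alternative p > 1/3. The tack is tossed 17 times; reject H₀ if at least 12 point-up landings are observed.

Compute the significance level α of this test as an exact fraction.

α = P(reject H₀ | H₀ true) = P(X ≥ 12 | p = 1/3), with X ~ Binomial(17, 1/3).
P(X ≥ 12) = Σ_{j=12}^{17} C(17,j)·(1/3)^j·(2/3)^{17-j} = 80705/43046721.

80705/43046721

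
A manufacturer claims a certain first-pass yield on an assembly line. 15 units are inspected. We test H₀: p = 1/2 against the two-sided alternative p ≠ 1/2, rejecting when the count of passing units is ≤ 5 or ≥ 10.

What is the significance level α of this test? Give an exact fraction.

309/1024

Under H₀, S ~ Binomial(15, 1/2); α is the probability of landing in either tail, P(S ≤ 5) + P(S ≥ 10).
Each tail has probability (1 + 15 + 105 + 455 + 1365 + 3003)/32768; doubling gives α = 9888/32768 = 309/1024.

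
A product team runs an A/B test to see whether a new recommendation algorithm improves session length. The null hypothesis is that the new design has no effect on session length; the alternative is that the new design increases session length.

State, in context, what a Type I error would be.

A Type I error is rejecting H₀ when H₀ is true.
Here that means shipping the new feature to all users when actually the new design has no effect on session length.

A Type I error would mean concluding that the new design increases session length when in fact the new design has no effect on session length.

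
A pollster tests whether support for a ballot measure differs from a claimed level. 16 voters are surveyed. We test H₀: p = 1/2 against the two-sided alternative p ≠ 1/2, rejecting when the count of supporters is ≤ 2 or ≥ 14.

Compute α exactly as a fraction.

137/32768

The significance level is the null-hypothesis probability of the rejection region {≤2} ∪ {≥14}.
The two tails are symmetric, so α = 2·(1 + 16 + 120)/2^16 = 274/65536 = 137/32768.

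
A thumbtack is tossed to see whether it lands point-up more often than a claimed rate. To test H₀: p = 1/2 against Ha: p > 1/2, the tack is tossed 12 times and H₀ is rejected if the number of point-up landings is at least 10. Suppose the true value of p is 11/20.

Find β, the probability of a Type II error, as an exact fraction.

Under the alternative p = 11/20, K ~ Binomial(12, 11/20); β is the probability the test does not reject, P(K < 10).
Equivalently, β = 1 − P(K ≥ 10) = 784677287856069/819200000000000.

784677287856069/819200000000000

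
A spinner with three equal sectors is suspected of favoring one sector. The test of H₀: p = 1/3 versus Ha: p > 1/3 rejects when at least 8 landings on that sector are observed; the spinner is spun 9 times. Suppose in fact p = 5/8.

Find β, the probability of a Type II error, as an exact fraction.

A Type II error is failing to reject when Ha holds: with p = 5/8, β = P(X ≤ 7).
Adding the binomial probabilities P(X=0)+…+P(X=7) at p = 5/8 gives 3803679/4194304.

3803679/4194304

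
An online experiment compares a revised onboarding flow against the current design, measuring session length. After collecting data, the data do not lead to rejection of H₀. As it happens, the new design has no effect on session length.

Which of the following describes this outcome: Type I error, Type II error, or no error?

No error — this is a correct decision.

The conventional null hypothesis here is that the new design has no effect on session length.
The test retained a true H₀ — the decision matches the true state.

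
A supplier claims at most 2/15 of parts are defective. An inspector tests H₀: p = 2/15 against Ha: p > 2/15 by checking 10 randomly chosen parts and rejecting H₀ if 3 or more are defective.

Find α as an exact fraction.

26623460512/192216796875

α = P(reject H₀ | H₀ true) = P(Y ≥ 3 | p = 2/15), Y ~ Binomial(10, 2/15).
Computing the lower-tail complement: 1 − 165593336363/192216796875 = 26623460512/192216796875.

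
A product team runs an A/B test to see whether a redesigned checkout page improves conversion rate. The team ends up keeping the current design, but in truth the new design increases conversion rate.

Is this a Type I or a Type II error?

The null hypothesis here is that the new design has no effect on conversion rate.
'Keeping the current design' corresponds to failing to reject H₀.
H₀ was not rejected but H₀ is false — a Type II error (false negative).

Type II error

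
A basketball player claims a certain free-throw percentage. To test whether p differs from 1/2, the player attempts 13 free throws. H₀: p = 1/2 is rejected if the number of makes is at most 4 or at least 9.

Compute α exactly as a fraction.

1093/4096

The significance level is the null-hypothesis probability of the rejection region {≤4} ∪ {≥9}.
The two tails are symmetric, so α = 2·(1 + 13 + 78 + 286 + 715)/2^13 = 2186/8192 = 1093/4096.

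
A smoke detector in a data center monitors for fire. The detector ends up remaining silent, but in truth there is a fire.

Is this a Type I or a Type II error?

Type II error

The null hypothesis here is that there is no fire.
'Remaining silent' corresponds to failing to reject H₀.
H₀ was not rejected but H₀ is false — a Type II error (false negative).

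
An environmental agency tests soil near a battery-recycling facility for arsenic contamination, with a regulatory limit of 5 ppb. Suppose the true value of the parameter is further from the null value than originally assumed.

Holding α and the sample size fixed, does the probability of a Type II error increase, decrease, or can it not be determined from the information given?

A larger true effect moves the Ha sampling distribution further from the H₀ critical value, making rejection more likely when Ha is true.

It decreases.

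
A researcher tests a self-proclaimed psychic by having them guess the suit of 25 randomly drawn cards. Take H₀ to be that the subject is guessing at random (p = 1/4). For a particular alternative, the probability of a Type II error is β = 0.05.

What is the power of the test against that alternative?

Power = 1 − β = 1 − 0.05 = 0.95.

0.95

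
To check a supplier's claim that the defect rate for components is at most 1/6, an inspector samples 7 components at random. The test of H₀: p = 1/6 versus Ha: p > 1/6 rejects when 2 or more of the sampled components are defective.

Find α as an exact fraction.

Under H₀, K ~ Binomial(7, 1/6); the Type I error rate is P(K ≥ 2).
α = 1 − P(K ≤ 1) = 1 − 15625/23328 = 7703/23328.

7703/23328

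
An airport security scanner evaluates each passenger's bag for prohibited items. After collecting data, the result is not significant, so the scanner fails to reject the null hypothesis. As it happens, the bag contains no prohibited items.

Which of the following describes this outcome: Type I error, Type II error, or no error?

The conventional null hypothesis here is that the bag contains no prohibited items.
The test retained a true H₀ — the decision matches the true state.

Neither — the decision is correct.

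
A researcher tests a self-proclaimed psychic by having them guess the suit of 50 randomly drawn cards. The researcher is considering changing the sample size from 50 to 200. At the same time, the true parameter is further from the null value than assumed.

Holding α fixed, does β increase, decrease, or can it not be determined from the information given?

Increasing n separates the H₀ and Ha sampling distributions, so under Ha fewer outcomes land in the acceptance region. The further the true parameter sits from the null value, the more of the Ha sampling distribution falls in the rejection region. Both changes push β in the same direction.

It decreases.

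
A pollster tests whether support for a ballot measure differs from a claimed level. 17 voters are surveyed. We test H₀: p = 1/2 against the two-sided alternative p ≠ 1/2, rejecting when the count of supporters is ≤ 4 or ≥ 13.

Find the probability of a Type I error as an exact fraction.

Under H₀, S ~ Binomial(17, 1/2); α is the probability of landing in either tail, P(S ≤ 4) + P(S ≥ 13).
The two tails are symmetric, so α = 2·(1 + 17 + 136 + 680 + 2380)/2^17 = 6428/131072 = 1607/32768.

1607/32768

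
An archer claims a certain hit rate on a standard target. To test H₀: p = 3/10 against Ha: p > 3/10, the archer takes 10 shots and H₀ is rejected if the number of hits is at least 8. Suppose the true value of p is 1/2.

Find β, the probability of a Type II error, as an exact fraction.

121/128

A Type II error is failing to reject when Ha holds: with p = 1/2, β = P(Y ≤ 7).
Summing C(10,j)·(1/2)^j·(1/2)^{10-j} for j = 0..7 gives 121/128.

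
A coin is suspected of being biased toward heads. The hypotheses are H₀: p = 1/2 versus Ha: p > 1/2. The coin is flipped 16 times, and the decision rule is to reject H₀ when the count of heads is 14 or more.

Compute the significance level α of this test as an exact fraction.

α = P(reject H₀ | H₀ true) = P(Y ≥ 14 | p = 1/2), with Y ~ Binomial(16, 1/2).
That's C(16,14) + C(16,15) + C(16,16) over 2^16, i.e. (120 + 16 + 1)/65536 = 137/65536.

137/65536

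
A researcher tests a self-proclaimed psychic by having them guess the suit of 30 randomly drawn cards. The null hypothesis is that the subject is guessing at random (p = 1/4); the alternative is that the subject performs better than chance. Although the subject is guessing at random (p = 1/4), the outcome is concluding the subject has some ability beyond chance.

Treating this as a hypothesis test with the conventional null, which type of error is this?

Type I error

'Concluding the subject has some ability beyond chance' corresponds to rejecting H₀.
H₀ was rejected but H₀ is true — a Type I error (false positive).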